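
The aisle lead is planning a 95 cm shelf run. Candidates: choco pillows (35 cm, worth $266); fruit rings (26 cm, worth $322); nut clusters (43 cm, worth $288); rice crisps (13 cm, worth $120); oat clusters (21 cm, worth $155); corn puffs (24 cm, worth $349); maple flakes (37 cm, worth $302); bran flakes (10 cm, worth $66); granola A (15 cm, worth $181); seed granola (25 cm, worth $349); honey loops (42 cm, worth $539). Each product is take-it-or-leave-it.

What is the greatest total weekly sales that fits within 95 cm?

1237

Best packing: corn puffs + seed granola + honey loops — 91 cm, 1237 total.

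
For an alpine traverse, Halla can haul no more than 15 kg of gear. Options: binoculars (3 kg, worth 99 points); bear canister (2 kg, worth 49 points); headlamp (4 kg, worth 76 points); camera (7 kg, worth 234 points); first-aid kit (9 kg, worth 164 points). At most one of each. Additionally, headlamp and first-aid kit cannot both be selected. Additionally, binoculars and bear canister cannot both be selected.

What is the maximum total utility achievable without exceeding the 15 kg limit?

409

Binoculars + headlamp + camera uses 14 of the 15 kg and totals 409.
The spare 1 kg is too small for any remaining item, and no feasible exchange beats 409.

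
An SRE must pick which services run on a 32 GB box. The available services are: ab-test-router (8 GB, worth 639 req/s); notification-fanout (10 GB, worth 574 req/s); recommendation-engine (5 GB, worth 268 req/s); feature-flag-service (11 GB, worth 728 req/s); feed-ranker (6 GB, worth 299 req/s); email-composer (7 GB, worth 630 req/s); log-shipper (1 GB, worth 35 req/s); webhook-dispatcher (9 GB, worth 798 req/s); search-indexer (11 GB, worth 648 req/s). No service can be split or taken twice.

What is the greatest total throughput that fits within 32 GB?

2424

Greedy by ratio would take ab-test-router + recommendation-engine + email-composer + log-shipper + webhook-dispatcher: 30 GB used, total 2370.
Dropping ab-test-router and log-shipper frees 9 GB; slotting in feature-flag-service (11 GB) lifts the total to 2424 at 32 GB.
Runner-up ab-test-router + feed-ranker + email-composer + log-shipper + webhook-dispatcher tops out at 2401.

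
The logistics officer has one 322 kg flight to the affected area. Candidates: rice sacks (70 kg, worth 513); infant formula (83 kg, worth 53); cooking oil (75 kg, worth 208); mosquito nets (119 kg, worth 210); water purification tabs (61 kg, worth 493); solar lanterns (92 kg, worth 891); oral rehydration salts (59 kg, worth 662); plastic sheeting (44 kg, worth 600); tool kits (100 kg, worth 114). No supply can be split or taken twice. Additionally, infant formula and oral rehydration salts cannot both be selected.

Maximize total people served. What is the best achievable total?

2666

Greedy by ratio would take water purification tabs + solar lanterns + oral rehydration salts + plastic sheeting: 256 kg used, total 2646.
Dropping water purification tabs frees 61 kg; slotting in rice sacks (70 kg) lifts the total to 2666 at 265 kg.
The closest alternative, water purification tabs + solar lanterns + oral rehydration salts + plastic sheeting, reaches only 2646.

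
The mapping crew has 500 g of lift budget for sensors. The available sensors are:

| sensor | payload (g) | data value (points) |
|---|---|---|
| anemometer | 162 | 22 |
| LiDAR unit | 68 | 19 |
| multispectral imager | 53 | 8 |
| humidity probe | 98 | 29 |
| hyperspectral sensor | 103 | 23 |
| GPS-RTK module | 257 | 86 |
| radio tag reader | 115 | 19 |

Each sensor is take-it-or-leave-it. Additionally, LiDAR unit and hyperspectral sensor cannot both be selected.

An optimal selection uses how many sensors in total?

4

Optimal total is 142.
One optimal bundle: LiDAR unit + multispectral imager + humidity probe + GPS-RTK module (476 g).
Any selection reaching 142 contains exactly 4 sensors.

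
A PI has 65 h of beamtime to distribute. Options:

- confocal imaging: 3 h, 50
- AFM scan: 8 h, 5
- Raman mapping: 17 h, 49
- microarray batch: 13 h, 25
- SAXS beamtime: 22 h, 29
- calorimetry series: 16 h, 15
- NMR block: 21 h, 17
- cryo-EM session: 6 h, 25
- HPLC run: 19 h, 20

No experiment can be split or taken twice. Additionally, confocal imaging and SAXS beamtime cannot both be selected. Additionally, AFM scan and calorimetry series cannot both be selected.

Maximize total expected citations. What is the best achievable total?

Taking confocal imaging + Raman mapping + microarray batch + cryo-EM session + HPLC run: 58 h used, 169 in expected citations.
Every other selection either busts 65 h or breaks a pairing rule or fails to beat 169.

169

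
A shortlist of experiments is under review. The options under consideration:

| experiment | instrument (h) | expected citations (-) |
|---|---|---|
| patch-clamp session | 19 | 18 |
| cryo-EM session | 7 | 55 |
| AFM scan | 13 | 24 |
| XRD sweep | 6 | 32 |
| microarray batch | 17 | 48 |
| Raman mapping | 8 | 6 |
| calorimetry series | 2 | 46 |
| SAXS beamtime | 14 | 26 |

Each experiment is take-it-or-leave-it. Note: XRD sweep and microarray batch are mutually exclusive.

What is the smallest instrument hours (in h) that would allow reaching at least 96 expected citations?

Minimise h subject to total expected citations ≥ 96.
cryo-EM session + calorimetry series: 101 expected citations at 9 h.
Below 9 h the best achievable stays under 96.

9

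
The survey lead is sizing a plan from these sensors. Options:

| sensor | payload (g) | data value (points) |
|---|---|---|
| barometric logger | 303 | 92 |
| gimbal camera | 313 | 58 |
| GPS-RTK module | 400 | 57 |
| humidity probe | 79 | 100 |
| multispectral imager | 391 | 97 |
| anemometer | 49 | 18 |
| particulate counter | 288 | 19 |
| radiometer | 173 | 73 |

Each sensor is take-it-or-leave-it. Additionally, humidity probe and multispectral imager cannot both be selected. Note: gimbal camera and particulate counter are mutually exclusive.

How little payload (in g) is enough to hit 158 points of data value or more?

Look for the lowest-payload combination reaching 158.
humidity probe + radiometer: 173 data value at 252 g.
Any bundle with less than 252 g falls short of 158.

252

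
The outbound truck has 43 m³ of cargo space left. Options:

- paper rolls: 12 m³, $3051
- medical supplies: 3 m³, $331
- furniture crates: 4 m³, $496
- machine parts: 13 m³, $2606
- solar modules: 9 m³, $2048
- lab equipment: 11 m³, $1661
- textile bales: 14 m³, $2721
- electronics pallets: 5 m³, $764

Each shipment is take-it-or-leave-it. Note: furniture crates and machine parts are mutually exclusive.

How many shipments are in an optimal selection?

5

Best achievable revenue is 8915.
For example paper rolls + medical supplies + solar modules + textile bales + electronics pallets achieves it, using 43 m³.
All optima have 5 shipments.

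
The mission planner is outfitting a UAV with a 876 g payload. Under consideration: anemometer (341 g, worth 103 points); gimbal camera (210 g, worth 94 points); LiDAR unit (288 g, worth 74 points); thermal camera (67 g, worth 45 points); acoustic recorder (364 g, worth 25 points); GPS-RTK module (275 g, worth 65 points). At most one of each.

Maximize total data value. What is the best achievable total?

278

Greedy by ratio would take anemometer + gimbal camera + thermal camera: 618 g used, total 242.
The 341 g tied up in anemometer is better spent on LiDAR unit + GPS-RTK module — total rises to 278 (840 g).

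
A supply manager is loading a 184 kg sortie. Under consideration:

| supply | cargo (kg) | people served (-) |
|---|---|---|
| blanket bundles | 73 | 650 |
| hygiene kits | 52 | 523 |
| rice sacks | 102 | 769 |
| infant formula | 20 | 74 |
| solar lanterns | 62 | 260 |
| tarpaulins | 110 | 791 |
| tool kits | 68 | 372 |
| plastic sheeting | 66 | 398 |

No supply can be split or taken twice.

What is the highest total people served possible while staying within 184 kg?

1441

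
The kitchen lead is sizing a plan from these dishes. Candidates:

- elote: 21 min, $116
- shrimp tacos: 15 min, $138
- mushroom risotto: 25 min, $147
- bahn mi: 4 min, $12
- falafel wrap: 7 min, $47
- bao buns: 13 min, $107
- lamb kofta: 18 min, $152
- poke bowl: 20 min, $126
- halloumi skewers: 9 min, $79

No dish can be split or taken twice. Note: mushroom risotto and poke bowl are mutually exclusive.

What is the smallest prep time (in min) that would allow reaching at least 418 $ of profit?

53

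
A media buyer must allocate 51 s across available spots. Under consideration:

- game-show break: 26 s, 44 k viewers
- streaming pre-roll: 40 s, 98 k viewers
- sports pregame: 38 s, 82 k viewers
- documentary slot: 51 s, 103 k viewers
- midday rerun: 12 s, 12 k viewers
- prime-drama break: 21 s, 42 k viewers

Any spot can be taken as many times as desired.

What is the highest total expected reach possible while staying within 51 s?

A density-first pass picks streaming pre-roll — 98 at 40 s.
Dropping streaming pre-roll frees 40 s; slotting in documentary slot (51 s) lifts the total to 103 at 51 s.

103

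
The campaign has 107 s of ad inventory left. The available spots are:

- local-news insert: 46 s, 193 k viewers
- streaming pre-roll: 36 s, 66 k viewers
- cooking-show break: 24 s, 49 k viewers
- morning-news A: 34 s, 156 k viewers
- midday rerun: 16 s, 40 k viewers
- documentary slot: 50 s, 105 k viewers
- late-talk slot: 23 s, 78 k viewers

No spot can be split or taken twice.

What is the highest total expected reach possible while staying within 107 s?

427

Taking local-news insert + morning-news A + late-talk slot: 103 s used, 427 in expected reach.
Next best is local-news insert + cooking-show break + morning-news A at 398 (104 s) — short by 29.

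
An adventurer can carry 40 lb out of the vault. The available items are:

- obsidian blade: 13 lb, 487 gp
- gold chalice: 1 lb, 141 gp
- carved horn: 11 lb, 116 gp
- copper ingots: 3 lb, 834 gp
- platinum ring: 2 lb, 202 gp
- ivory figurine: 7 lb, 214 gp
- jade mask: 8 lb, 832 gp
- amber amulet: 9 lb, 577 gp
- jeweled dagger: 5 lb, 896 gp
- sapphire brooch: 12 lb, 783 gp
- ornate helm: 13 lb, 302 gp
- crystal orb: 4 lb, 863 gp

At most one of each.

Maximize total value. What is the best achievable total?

Ranking by ratio (value/lb): copper ingots 278.00, crystal orb 215.75, jeweled dagger 179.20.
Filling by ratio: gold chalice + copper ingots + platinum ring + jade mask + jeweled dagger + sapphire brooch + crystal orb for 4551, with 5 lb left unused.
Replace platinum ring with ivory figurine: the trade gains 12 net, giving 4563 at 40 lb.
The closest alternative, gold chalice + copper ingots + platinum ring + ivory figurine + jade mask + amber amulet + jeweled dagger + crystal orb, reaches only 4559.

4563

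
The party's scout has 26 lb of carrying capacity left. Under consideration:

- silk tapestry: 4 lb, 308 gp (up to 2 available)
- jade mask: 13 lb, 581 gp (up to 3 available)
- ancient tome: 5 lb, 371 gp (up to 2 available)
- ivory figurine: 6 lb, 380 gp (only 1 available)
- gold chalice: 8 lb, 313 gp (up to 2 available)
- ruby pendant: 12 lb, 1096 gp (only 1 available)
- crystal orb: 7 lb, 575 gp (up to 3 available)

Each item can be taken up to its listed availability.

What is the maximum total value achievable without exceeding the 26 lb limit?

Ranking by ratio (value/lb): ruby pendant 91.33, crystal orb 82.14, silk tapestry 77.00.
Taking ruby pendant + 2×crystal orb: 26 lb used, 2246 in value.

2246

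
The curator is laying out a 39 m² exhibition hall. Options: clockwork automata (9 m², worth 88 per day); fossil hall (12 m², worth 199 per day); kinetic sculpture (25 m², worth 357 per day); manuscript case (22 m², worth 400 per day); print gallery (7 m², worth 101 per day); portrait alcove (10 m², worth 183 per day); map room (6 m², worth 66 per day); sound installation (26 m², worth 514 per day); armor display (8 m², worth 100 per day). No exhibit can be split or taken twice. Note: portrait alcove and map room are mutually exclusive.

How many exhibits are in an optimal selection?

Best achievable expected visitors is 713.
fossil hall + sound installation hits 713 at 38 m².
Every optimal selection uses 2 exhibits.

2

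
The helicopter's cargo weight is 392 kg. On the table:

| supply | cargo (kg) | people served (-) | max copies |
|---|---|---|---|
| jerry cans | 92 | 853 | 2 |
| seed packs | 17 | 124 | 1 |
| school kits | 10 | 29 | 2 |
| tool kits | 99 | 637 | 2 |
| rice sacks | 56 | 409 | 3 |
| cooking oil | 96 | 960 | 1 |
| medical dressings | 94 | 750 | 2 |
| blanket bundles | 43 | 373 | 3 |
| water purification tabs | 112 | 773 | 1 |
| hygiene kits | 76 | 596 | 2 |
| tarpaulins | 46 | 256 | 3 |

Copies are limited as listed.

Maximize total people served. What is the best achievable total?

3540

Taking the top-ratio supplies first gives 2×jerry cans + seed packs + cooking oil + 2×blanket bundles for 3536 (383 kg).
Replace 2×blanket bundles with medical dressings: the trade gains 4 net, giving 3540 at 391 kg.
Every other selection either busts 392 kg or exceeds an availability limit or fails to beat 3540.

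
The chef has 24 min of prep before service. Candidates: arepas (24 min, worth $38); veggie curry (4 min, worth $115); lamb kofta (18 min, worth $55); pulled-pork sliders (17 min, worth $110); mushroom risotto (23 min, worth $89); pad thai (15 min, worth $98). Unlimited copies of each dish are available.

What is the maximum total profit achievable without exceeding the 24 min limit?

The ratio ordering already packs tightly: 6×veggie curry, 24 min, 690.
No other feasible combination exceeds 690.

690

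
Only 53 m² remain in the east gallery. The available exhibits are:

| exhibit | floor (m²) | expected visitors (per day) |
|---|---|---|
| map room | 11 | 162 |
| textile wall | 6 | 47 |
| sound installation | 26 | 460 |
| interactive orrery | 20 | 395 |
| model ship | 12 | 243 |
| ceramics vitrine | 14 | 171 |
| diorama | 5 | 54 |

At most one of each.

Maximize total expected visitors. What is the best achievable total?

909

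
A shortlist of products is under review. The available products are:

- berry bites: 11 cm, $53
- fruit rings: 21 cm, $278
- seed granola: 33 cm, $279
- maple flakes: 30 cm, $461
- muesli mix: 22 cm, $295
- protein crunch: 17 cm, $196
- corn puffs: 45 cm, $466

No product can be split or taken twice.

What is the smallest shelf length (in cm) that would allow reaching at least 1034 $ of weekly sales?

73

Need the lightest bundle worth ≥ 1034.
fruit rings + maple flakes + muesli mix reaches 1034 using 73 cm.
No combination under 73 cm hits 1034.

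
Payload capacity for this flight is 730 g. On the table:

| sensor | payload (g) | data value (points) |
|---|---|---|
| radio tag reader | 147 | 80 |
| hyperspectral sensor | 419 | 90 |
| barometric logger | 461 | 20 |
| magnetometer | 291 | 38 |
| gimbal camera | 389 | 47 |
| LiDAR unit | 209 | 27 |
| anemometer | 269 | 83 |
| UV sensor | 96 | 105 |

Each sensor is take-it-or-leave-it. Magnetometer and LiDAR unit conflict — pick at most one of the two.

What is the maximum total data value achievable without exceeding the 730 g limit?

Density check — UV sensor 1.09, radio tag reader 0.54, anemometer 0.31, hyperspectral sensor 0.21 are the best per g.
Taking radio tag reader + LiDAR unit + anemometer + UV sensor: 721 g used, 295 in data value.
An exhaustive check of the 256 subsets confirms 295.

295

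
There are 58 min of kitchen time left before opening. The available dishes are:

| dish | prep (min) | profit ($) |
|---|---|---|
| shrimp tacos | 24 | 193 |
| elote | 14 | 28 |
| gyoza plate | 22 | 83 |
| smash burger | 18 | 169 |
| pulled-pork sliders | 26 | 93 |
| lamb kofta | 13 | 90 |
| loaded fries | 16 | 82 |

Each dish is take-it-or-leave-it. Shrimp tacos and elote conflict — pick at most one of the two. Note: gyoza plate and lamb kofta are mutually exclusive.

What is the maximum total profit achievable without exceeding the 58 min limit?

452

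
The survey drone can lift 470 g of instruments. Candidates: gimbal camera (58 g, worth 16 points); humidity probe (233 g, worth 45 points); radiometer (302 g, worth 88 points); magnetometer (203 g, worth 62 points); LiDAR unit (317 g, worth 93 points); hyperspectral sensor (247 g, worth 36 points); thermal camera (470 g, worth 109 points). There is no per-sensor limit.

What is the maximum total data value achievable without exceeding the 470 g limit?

140

Ranking by ratio (data value/g): magnetometer 0.31, LiDAR unit 0.29, radiometer 0.29, gimbal camera 0.28.
Taking gimbal camera + 2×magnetometer: 464 g used, 140 in data value.
No other feasible combination exceeds 140.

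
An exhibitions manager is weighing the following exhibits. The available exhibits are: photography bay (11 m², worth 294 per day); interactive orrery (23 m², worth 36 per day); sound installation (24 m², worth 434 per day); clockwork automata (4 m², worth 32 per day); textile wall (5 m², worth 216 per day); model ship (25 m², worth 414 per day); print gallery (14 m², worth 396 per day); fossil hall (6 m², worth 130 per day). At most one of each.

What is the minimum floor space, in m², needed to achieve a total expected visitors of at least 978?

36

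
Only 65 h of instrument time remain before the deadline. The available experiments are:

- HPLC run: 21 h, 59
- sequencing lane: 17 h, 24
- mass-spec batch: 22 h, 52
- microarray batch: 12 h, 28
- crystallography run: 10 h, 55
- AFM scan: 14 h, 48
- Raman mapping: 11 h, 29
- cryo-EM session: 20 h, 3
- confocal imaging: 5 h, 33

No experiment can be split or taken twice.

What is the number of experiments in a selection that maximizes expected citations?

Optimal total is 224.
HPLC run + crystallography run + AFM scan + Raman mapping + confocal imaging hits 224 at 61 h.
All optima have 5 experiments.

5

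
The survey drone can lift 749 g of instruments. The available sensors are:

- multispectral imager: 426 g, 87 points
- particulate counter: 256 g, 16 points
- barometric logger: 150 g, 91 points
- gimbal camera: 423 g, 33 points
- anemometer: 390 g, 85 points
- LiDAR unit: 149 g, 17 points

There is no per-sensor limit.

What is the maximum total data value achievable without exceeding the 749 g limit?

381

4×barometric logger + LiDAR unit uses 749 of the 749 g and totals 381.
Nothing else within 749 g beats 381.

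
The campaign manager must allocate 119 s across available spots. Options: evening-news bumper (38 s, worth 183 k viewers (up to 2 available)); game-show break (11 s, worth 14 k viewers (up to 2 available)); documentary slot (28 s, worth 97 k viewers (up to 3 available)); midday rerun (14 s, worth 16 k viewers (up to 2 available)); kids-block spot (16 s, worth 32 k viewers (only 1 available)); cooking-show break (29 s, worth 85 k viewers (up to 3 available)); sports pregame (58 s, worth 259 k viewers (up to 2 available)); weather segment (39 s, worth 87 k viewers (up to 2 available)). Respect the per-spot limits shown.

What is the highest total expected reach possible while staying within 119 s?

The ratio heuristic lands on 2×evening-news bumper + game-show break + documentary slot (477) but leaves 4 s idle.
Replace 2×evening-news bumper and game-show break and documentary slot with 2×sports pregame: the trade gains 41 net, giving 518 at 116 s.

518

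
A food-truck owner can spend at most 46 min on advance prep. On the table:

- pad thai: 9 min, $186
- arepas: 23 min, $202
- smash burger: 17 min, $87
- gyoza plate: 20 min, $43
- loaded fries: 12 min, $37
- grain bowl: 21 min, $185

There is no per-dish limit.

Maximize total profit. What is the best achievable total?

5×pad thai uses 45 of the 46 min and totals 930.

930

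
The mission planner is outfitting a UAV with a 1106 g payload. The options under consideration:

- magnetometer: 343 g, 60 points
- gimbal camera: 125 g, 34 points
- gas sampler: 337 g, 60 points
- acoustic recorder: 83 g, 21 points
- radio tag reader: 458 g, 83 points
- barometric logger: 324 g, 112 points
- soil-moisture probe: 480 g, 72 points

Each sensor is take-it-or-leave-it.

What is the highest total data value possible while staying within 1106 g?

253

The ratio heuristic lands on gimbal camera + acoustic recorder + radio tag reader + barometric logger (250) but leaves 116 g idle.
Replace gimbal camera and radio tag reader with magnetometer + gas sampler: the trade gains 3 net, giving 253 at 1087 g.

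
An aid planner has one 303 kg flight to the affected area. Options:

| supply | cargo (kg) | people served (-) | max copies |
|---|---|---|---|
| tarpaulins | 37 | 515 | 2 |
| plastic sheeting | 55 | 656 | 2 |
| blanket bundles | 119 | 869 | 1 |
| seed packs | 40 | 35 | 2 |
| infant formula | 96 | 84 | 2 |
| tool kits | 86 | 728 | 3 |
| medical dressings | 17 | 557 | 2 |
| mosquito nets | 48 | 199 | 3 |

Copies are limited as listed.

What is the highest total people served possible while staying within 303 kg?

3810

Density check — medical dressings 32.76, tarpaulins 13.92, plastic sheeting 11.93 are the best per kg.
Filling by ratio: 2×tarpaulins + 2×plastic sheeting + 2×medical dressings + mosquito nets for 3655, with 37 kg left unused.
The 85 kg tied up in tarpaulins and mosquito nets is better spent on blanket bundles — total rises to 3810 (300 kg).
Every other selection either busts 303 kg or exceeds an availability limit or fails to beat 3810.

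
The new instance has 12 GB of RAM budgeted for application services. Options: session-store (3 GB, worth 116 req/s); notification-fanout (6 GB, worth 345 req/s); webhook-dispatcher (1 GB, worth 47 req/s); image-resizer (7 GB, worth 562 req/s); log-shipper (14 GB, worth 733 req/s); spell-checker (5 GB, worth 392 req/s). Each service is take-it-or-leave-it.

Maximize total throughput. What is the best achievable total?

Image-resizer + spell-checker uses 12 of the 12 GB and totals 954.
Every other selection either busts 12 GB or fails to beat 954.

954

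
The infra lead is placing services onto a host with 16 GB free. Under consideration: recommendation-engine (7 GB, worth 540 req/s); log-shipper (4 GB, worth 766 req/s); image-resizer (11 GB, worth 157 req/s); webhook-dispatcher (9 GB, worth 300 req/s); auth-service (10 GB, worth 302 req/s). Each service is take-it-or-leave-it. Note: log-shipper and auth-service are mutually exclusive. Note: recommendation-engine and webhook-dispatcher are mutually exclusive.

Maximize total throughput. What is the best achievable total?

1306

Density check — log-shipper 191.50, recommendation-engine 77.14, webhook-dispatcher 33.33 are the best per GB.
Recommendation-engine + log-shipper uses 11 of the 16 GB and totals 1306.
No other feasible combination exceeds 1306.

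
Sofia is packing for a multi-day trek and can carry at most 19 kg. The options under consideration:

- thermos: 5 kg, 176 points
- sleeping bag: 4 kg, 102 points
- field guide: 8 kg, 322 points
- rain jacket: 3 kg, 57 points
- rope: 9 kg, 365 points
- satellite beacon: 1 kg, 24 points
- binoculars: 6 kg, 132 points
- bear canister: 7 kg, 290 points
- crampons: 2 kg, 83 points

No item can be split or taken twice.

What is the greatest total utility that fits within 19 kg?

770

Density check — crampons 41.50, bear canister 41.43, rope 40.56, field guide 40.25 are the best per kg.
Taking the top-ratio items first gives rope + satellite beacon + bear canister + crampons for 762 (19 kg).
The 8 kg tied up in satellite beacon and bear canister is better spent on field guide — total rises to 770 (19 kg).
The closest alternative, rope + satellite beacon + bear canister + crampons, reaches only 762.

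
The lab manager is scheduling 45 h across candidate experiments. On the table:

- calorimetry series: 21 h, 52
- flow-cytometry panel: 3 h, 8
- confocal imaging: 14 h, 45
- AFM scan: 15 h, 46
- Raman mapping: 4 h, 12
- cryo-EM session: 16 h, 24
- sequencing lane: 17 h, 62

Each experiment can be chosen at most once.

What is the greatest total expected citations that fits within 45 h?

134

Density check — sequencing lane 3.65, confocal imaging 3.21, AFM scan 3.07, Raman mapping 3.00 are the best per h.
Greedy by ratio would take flow-cytometry panel + confocal imaging + Raman mapping + sequencing lane: 38 h used, total 127.
Replace confocal imaging with calorimetry series: the trade gains 7 net, giving 134 at 45 h.
No other feasible combination exceeds 134.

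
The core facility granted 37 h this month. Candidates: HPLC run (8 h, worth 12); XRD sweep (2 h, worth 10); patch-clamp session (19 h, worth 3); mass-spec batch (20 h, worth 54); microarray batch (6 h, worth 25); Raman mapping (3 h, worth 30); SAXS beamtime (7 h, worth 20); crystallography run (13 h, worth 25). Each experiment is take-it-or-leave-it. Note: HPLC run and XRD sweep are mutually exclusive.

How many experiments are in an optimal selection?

The maximum expected citations within 37 h is 129.
mass-spec batch + microarray batch + Raman mapping + SAXS beamtime hits 129 at 36 h.
Any selection reaching 129 contains exactly 4 experiments.

4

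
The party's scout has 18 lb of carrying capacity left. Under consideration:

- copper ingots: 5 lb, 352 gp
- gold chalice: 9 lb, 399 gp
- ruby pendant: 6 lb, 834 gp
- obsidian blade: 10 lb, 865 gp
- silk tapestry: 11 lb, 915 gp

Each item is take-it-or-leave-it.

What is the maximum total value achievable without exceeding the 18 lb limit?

A density-first pass picks ruby pendant + obsidian blade — 1699 at 16 lb.
The 10 lb tied up in obsidian blade is better spent on silk tapestry — total rises to 1749 (17 lb).

1749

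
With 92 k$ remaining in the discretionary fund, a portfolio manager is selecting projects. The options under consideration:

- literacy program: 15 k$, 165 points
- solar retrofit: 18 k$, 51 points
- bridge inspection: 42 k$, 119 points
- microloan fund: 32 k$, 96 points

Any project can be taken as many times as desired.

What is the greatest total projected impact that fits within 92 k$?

The ratio ordering already packs tightly: 6×literacy program, 90 k$, 990.

990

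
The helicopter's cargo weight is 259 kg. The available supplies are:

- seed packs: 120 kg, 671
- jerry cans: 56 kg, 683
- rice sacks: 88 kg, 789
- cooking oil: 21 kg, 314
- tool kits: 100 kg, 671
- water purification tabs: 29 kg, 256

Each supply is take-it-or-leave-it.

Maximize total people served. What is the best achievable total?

2143

Taking the top-ratio supplies first gives jerry cans + rice sacks + cooking oil + water purification tabs for 2042 (194 kg).
Dropping cooking oil and water purification tabs frees 50 kg; slotting in tool kits (100 kg) lifts the total to 2143 at 244 kg.
Nothing else within 259 kg beats 2143.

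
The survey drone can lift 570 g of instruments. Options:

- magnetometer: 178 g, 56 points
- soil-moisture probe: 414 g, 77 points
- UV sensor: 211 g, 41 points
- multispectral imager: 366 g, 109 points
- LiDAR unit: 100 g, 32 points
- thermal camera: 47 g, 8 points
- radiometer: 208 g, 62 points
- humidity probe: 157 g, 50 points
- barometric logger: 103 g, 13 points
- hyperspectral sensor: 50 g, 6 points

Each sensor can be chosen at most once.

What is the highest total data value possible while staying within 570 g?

Density check — LiDAR unit 0.32, humidity probe 0.32, magnetometer 0.31 are the best per g.
Filling by ratio: magnetometer + LiDAR unit + thermal camera + humidity probe + hyperspectral sensor for 152, with 38 g left unused.
Dropping LiDAR unit and thermal camera and hyperspectral sensor frees 197 g; slotting in radiometer (208 g) lifts the total to 168 at 543 g.

168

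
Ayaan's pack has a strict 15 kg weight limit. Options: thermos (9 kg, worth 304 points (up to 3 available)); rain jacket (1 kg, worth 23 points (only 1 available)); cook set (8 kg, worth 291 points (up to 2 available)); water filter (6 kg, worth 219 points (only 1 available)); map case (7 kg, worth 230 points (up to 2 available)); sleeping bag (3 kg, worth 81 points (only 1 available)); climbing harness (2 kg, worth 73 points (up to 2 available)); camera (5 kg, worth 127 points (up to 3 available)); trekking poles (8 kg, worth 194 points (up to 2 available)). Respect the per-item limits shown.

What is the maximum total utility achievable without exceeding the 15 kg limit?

533

Ranking by ratio (utility/kg): water filter 36.50, climbing harness 36.50, cook set 36.38, thermos 33.78.
Filling by ratio: rain jacket + water filter + sleeping bag + 2×climbing harness for 469, with 1 kg left unused.
Dropping sleeping bag and 2×climbing harness frees 7 kg; slotting in cook set (8 kg) lifts the total to 533 at 15 kg.
Every other selection either busts 15 kg or exceeds an availability limit or fails to beat 533.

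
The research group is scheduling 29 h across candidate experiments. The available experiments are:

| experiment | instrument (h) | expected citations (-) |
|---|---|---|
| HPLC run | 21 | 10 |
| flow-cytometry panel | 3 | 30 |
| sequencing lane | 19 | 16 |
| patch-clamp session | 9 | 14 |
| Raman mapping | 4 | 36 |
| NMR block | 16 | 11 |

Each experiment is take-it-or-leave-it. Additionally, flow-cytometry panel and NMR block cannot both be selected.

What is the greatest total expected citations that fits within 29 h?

82

Taking the top-ratio experiments first gives flow-cytometry panel + patch-clamp session + Raman mapping for 80 (16 h).
Replace patch-clamp session with sequencing lane: the trade gains 2 net, giving 82 at 26 h.
Runner-up flow-cytometry panel + patch-clamp session + Raman mapping tops out at 80.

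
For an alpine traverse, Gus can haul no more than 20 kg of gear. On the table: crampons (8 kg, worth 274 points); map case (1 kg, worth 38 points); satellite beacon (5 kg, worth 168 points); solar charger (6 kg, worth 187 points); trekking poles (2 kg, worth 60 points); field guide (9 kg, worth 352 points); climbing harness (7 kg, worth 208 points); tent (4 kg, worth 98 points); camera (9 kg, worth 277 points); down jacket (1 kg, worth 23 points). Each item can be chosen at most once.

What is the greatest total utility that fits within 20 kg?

724

Taking crampons + map case + trekking poles + field guide: 20 kg used, 724 in utility.
That's the maximum — no swap from here does better than 724.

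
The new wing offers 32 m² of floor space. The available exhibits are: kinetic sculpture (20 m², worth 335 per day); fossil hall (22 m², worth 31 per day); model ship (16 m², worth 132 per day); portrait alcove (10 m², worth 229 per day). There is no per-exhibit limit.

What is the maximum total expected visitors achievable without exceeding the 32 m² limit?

687

By expected visitors per m²: portrait alcove 22.90, kinetic sculpture 16.75, model ship 8.25, fossil hall 1.41 lead.
3×portrait alcove uses 30 of the 32 m² and totals 687.
No other feasible combination exceeds 687.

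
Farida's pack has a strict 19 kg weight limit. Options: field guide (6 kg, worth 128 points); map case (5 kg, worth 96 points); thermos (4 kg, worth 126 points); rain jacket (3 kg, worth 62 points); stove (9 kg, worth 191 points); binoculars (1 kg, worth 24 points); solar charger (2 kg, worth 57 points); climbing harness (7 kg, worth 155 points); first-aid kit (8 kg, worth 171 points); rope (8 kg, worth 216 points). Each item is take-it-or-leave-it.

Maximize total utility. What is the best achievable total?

By utility per kg: thermos 31.50, solar charger 28.50, rope 27.00 lead.
A density-first pass picks thermos + rain jacket + binoculars + solar charger + rope — 485 at 18 kg.
Replace rain jacket and binoculars and solar charger with climbing harness: the trade gains 12 net, giving 497 at 19 kg.

497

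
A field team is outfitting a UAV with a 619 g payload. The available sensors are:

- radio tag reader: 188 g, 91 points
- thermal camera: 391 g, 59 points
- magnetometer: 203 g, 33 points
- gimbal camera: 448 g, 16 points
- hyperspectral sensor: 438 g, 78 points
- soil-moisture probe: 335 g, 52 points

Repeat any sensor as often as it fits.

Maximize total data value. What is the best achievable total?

By data value per g: radio tag reader 0.48, hyperspectral sensor 0.18, magnetometer 0.16, soil-moisture probe 0.16 lead.
Taking 3×radio tag reader: 564 g used, 273 in data value.
The spare 55 g is too small for any remaining sensor, and no exchange beats 273.

273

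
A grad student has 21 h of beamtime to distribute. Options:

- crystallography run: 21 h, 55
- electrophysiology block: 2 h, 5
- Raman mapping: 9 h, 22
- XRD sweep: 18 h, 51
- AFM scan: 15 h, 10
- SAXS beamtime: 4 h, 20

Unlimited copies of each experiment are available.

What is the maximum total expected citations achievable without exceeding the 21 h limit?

Taking 5×SAXS beamtime: 20 h used, 100 in expected citations.
Nothing else within 21 h beats 100.

100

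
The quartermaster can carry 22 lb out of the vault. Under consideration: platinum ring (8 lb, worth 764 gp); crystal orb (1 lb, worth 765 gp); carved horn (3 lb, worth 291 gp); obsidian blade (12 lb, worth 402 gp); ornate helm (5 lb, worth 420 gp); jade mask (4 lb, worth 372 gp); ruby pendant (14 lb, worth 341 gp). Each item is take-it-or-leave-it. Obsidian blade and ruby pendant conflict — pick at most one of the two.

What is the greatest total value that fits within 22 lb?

2612

Taking platinum ring + crystal orb + carved horn + ornate helm + jade mask: 21 lb used, 2612 in value.
Every other selection either busts 22 lb or breaks a pairing rule or fails to beat 2612.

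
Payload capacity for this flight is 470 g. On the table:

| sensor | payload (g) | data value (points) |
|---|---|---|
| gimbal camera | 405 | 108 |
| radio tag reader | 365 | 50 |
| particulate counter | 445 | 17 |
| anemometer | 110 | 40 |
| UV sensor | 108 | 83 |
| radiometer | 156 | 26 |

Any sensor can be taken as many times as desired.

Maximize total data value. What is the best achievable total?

332

4×UV sensor uses 432 of the 470 g and totals 332.
The spare 38 g is too small for any remaining sensor, and no exchange beats 332.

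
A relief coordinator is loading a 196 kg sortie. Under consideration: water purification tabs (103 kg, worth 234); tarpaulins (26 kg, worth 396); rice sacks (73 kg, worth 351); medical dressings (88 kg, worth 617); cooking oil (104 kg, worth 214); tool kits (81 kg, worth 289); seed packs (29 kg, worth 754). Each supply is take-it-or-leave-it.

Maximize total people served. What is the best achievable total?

1767

Best packing: tarpaulins + medical dressings + seed packs — 143 kg, 1767 total.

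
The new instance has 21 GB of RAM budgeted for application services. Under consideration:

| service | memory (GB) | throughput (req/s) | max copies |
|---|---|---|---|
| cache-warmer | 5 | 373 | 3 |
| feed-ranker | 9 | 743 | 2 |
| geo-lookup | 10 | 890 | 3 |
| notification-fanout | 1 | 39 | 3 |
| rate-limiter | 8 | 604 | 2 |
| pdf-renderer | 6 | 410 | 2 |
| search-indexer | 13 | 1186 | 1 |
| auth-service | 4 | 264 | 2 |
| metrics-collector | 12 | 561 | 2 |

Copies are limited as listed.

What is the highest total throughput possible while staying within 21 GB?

1819

A density-first pass picks rate-limiter + search-indexer — 1790 at 21 GB.
Replace rate-limiter and search-indexer with 2×geo-lookup + notification-fanout: the trade gains 29 net, giving 1819 at 21 GB.
That's the maximum — no swap from here does better than 1819.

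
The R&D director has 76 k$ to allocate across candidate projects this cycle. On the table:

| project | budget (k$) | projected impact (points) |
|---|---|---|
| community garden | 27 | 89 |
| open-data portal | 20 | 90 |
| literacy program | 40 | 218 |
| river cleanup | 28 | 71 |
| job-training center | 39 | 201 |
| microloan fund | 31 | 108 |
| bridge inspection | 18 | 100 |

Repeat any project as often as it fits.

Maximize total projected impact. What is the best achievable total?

418

A density-first pass picks 4×bridge inspection — 400 at 72 k$.
Replace 2×bridge inspection with literacy program: the trade gains 18 net, giving 418 at 76 k$.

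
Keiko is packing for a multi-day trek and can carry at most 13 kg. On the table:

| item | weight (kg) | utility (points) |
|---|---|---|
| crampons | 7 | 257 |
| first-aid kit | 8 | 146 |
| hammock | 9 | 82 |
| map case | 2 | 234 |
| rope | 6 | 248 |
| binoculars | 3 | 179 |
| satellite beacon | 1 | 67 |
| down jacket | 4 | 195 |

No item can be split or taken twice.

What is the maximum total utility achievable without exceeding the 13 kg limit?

744

Density check — map case 117.00, satellite beacon 67.00, binoculars 59.67 are the best per kg.
Taking the top-ratio items first gives map case + binoculars + satellite beacon + down jacket for 675 (10 kg).
Replace binoculars with rope: the trade gains 69 net, giving 744 at 13 kg.
Runner-up crampons + map case + binoculars + satellite beacon tops out at 737.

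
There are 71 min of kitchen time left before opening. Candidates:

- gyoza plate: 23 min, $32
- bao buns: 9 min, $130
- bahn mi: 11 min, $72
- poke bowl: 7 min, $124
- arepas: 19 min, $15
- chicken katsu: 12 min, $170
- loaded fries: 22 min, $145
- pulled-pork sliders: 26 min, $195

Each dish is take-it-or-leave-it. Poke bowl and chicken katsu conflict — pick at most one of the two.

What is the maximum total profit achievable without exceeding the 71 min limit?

640

Bao buns + chicken katsu + loaded fries + pulled-pork sliders uses 69 of the 71 min and totals 640.
Nothing else feasible within 71 min beats 640.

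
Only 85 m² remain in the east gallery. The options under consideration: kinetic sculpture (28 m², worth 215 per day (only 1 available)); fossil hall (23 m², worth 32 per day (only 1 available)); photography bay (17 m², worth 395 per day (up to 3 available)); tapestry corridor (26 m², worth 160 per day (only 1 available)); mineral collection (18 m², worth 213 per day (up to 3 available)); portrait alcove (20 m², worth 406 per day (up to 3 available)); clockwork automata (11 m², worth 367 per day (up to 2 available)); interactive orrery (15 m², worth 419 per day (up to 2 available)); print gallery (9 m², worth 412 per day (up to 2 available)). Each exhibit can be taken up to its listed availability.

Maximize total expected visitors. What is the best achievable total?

Ranking by ratio (expected visitors/m²): print gallery 45.78, clockwork automata 33.36, interactive orrery 27.93.
Filling by ratio: 2×clockwork automata + 2×interactive orrery + 2×print gallery for 2396, with 15 m² left unused.
Replace 2×clockwork automata with photography bay + portrait alcove: the trade gains 67 net, giving 2463 at 85 m².

2463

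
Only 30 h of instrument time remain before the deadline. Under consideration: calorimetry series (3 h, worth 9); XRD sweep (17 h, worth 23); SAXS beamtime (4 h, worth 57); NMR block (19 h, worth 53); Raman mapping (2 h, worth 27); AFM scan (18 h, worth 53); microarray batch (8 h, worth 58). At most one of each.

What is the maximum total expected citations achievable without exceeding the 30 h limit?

168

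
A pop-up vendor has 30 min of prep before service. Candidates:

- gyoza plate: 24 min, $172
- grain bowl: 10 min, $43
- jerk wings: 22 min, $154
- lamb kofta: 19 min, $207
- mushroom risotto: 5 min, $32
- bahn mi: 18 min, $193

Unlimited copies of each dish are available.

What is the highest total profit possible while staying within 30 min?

271

Density check — lamb kofta 10.89, bahn mi 10.72, gyoza plate 7.17 are the best per min.
Lamb kofta + 2×mushroom risotto uses 29 of the 30 min and totals 271.
No other feasible combination exceeds 271.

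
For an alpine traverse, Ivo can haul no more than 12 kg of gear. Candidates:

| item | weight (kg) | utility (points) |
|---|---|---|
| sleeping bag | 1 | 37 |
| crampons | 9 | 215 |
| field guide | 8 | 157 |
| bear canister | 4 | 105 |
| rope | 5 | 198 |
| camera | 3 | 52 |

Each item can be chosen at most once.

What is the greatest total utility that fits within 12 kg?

By utility per kg: rope 39.60, sleeping bag 37.00, bear canister 26.25 lead.
A density-first pass picks sleeping bag + bear canister + rope — 340 at 10 kg.
The 1 kg tied up in sleeping bag is better spent on camera — total rises to 355 (12 kg).
Next best is sleeping bag + bear canister + rope at 340 (10 kg) — short by 15.

355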